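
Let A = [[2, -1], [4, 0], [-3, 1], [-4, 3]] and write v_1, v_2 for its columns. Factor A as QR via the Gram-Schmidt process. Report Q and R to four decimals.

Q = [[0.2981, -0.1142], [0.5963, 0.7063], [-0.4472, -0.0623], [-0.5963, 0.6959]], R = [[6.7082, -2.5342], [0.0000, 2.1396]]

v_1 = (2, 4, -3, -4); ‖v_1‖ = 6.7082, so q_1 = (0.2981, 0.5963, -0.4472, -0.5963).
q_1·v_2 = 0.2981·(-1) + 0.5963·0 + (-0.4472)·1 + (-0.5963)·3 = -2.5342.
u_2 = v_2 + 2.5342·q_1 = (-0.2444, 1.5111, -0.1333, 1.4889).
‖u_2‖ = 2.1396, so q_2 = (-0.1142, 0.7063, -0.0623, 0.6959).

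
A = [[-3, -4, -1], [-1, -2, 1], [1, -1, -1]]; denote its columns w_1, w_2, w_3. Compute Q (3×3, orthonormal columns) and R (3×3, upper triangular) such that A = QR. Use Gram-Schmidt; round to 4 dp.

w_1 = (-3, -1, 1); ‖w_1‖ = 3.3166, so e_1 = (-0.9045, -0.3015, 0.3015).
e_1·w_2 = (-0.9045)·(-4) + (-0.3015)·(-2) + 0.3015·(-1) = 3.9196.
u_2 = w_2 − 3.9196·e_1 = (-0.4545, -0.8182, -2.1818).
‖u_2‖ = 2.3741, so e_2 = (-0.1915, -0.3446, -0.9190).
e_1·w_3 = (-0.9045)·(-1) + (-0.3015)·1 + 0.3015·(-1) = 0.3015; e_2·w_3 = (-0.1915)·(-1) + (-0.3446)·1 + (-0.9190)·(-1) = 0.7658.
u_3 = w_3 − 0.3015·e_1 − 0.7658·e_2 = (-0.5806, 1.3548, -0.3871).
‖u_3‖ = 1.5240, so e_3 = (-0.3810, 0.8890, -0.2540).

Q = [[-0.9045, -0.1915, -0.3810], [-0.3015, -0.3446, 0.8890], [0.3015, -0.9190, -0.2540]], R = [[3.3166, 3.9196, 0.3015], [0.0000, 2.3741, 0.7658], [0.0000, 0.0000, 1.5240]]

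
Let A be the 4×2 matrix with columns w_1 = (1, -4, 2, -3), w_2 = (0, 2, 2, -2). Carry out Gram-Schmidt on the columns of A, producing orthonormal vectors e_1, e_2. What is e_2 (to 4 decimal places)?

e_2 = (-0.0194, 0.6580, 0.5419, -0.5225)

w_1 = (1, -4, 2, -3); ‖w_1‖ = 5.4772, so e_1 = (0.1826, -0.7303, 0.3651, -0.5477).
e_1·w_2 = 0.1826·0 + (-0.7303)·2 + 0.3651·2 + (-0.5477)·(-2) = 0.3651.
u_2 = w_2 − 0.3651·e_1 = (-0.0667, 2.2667, 1.8667, -1.8000).
‖u_2‖ = 3.4448, so e_2 = (-0.0194, 0.6580, 0.5419, -0.5225).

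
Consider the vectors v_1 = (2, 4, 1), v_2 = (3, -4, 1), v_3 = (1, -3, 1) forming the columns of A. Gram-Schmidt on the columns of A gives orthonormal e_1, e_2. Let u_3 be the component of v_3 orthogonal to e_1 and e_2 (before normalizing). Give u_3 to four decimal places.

u_3 = (-0.2581, -0.0323, 0.6452)

v_1 = (2, 4, 1); ‖v_1‖ = 4.5826, so e_1 = (0.4364, 0.8729, 0.2182).
e_1·v_2 = 0.4364·3 + 0.8729·(-4) + 0.2182·1 = -1.9640.
u_2 = v_2 + 1.9640·e_1 = (3.8571, -2.2857, 1.4286).
‖u_2‖ = 4.7056, so e_2 = (0.8197, -0.4857, 0.3036).
e_1·v_3 = 0.4364·1 + 0.8729·(-3) + 0.2182·1 = -1.9640; e_2·v_3 = 0.8197·1 + (-0.4857)·(-3) + 0.3036·1 = 2.5805.
u_3 = v_3 + 1.9640·e_1 − 2.5805·e_2 = (-0.2581, -0.0323, 0.6452).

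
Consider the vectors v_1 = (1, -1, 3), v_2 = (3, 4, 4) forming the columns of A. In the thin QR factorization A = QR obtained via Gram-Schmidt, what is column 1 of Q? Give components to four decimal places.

e_1 = v_1/‖v_1‖ = (1, -1, 3)/3.3166 = (0.3015, -0.3015, 0.9045).

e_1 = (0.3015, -0.3015, 0.9045)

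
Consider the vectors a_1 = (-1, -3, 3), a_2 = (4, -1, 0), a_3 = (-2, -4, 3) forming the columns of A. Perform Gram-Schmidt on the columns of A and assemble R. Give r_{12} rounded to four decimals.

r_{12} = -0.2294

a_1 = (-1, -3, 3); ‖a_1‖ = 4.3589, so q_1 = (-0.2294, -0.6882, 0.6882).
r_{12} = q_1·a_2 = -0.2294.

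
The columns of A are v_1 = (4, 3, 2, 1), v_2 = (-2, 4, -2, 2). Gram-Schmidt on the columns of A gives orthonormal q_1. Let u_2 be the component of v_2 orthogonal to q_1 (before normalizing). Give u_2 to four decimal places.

u_2 = (-2.2667, 3.8000, -2.1333, 1.9333)

v_1 = (4, 3, 2, 1); ‖v_1‖ = 5.4772, so q_1 = (0.7303, 0.5477, 0.3651, 0.1826).
q_1·v_2 = 0.7303·(-2) + 0.5477·4 + 0.3651·(-2) + 0.1826·2 = 0.3651.
u_2 = v_2 − 0.3651·q_1 = (-2.2667, 3.8000, -2.1333, 1.9333).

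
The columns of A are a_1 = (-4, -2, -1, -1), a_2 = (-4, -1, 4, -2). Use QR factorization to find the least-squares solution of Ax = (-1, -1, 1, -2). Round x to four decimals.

a_1 = (-4, -2, -1, -1); ‖a_1‖ = 4.6904, so q_1 = (-0.8528, -0.4264, -0.2132, -0.2132).
q_1·a_2 = (-0.8528)·(-4) + (-0.4264)·(-1) + (-0.2132)·4 + (-0.2132)·(-2) = 3.4112.
u_2 = a_2 − 3.4112·q_1 = (-1.0909, 0.4545, 4.7273, -1.2727).
‖u_2‖ = 5.0362, so q_2 = (-0.2166, 0.0903, 0.9387, -0.2527).
Qᵀb = (1.4924, 1.5704).
Back-substitute: x_2 = 1.5704/5.0362 = 0.3118.
x_1 = (1.4924 − 3.4112·0.3118)/4.6904 = 0.0914.

x = (0.0914, 0.3118)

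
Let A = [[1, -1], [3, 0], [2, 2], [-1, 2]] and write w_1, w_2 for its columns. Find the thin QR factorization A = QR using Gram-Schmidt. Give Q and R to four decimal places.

w_1 = (1, 3, 2, -1); ‖w_1‖ = 3.8730, so q_1 = (0.2582, 0.7746, 0.5164, -0.2582).
q_1·w_2 = 0.2582·(-1) + 0.7746·0 + 0.5164·2 + (-0.2582)·2 = 0.2582.
u_2 = w_2 − 0.2582·q_1 = (-1.0667, -0.2000, 1.8667, 2.0667).
‖u_2‖ = 2.9889, so q_2 = (-0.3569, -0.0669, 0.6245, 0.6915).

Q = [[0.2582, -0.3569], [0.7746, -0.0669], [0.5164, 0.6245], [-0.2582, 0.6915]], R = [[3.8730, 0.2582], [0.0000, 2.9889]]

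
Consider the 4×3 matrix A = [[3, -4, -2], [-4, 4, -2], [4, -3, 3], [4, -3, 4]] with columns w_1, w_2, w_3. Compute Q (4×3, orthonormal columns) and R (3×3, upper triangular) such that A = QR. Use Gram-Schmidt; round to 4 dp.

Q = [[0.3974, -0.7893, -0.3736], [-0.5298, 0.2192, -0.6538], [0.5298, 0.4056, -0.6129], [0.5298, 0.4056, 0.2393]], R = [[7.5498, -6.8876, 3.9736], [0.0000, 1.6004, 3.9792], [0.0000, 0.0000, 1.1733]]

w_1 = (3, -4, 4, 4); ‖w_1‖ = 7.5498, so q_1 = (0.3974, -0.5298, 0.5298, 0.5298).
q_1·w_2 = 0.3974·(-4) + (-0.5298)·4 + 0.5298·(-3) + 0.5298·(-3) = -6.8876.
u_2 = w_2 + 6.8876·q_1 = (-1.2632, 0.3509, 0.6491, 0.6491).
‖u_2‖ = 1.6004, so q_2 = (-0.7893, 0.2192, 0.4056, 0.4056).
q_1·w_3 = 0.3974·(-2) + (-0.5298)·(-2) + 0.5298·3 + 0.5298·4 = 3.9736; q_2·w_3 = (-0.7893)·(-2) + 0.2192·(-2) + 0.4056·3 + 0.4056·4 = 3.9792.
u_3 = w_3 − 3.9736·q_1 − 3.9792·q_2 = (-0.4384, -0.7671, -0.7192, 0.2808).
‖u_3‖ = 1.1733, so q_3 = (-0.3736, -0.6538, -0.6129, 0.2393).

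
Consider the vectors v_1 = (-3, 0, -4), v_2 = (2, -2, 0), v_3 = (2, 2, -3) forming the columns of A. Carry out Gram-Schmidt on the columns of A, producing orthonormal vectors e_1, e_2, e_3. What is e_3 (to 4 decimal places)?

e_3 = (0.6247, 0.6247, -0.4685)

v_1 = (-3, 0, -4); ‖v_1‖ = 5.0000, so e_1 = (-0.6000, 0.0000, -0.8000).
e_1·v_2 = (-0.6000)·2 + 0.0000·(-2) + (-0.8000)·0 = -1.2000.
u_2 = v_2 + 1.2000·e_1 = (1.2800, -2.0000, -0.9600).
‖u_2‖ = 2.5612, so e_2 = (0.4998, -0.7809, -0.3748).
e_1·v_3 = (-0.6000)·2 + 0.0000·2 + (-0.8000)·(-3) = 1.2000; e_2·v_3 = 0.4998·2 + (-0.7809)·2 + (-0.3748)·(-3) = 0.5622.
u_3 = v_3 − 1.2000·e_1 − 0.5622·e_2 = (2.4390, 2.4390, -1.8293).
‖u_3‖ = 3.9043, so e_3 = (0.6247, 0.6247, -0.4685).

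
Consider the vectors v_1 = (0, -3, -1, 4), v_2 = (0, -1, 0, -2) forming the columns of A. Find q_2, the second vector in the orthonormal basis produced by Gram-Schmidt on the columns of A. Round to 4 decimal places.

q_2 = (0.0000, -0.7847, -0.0957, -0.6124)

q_1 = v_1/‖v_1‖ = (0, -3, -1, 4)/5.0990 = (0.0000, -0.5883, -0.1961, 0.7845).
r_{12} = q_1·v_2 = -0.9806.
u_2 = v_2 + 0.9806·q_1 = (0.0000, -1.5769, -0.1923, -1.2308).
‖u_2‖ = 2.0096, so q_2 = (0.0000, -0.7847, -0.0957, -0.6124).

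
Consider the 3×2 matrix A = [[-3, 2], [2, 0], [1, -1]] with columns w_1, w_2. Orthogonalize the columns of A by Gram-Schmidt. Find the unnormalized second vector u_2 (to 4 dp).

u_2 = (0.5000, 1.0000, -0.5000)

e_1 = w_1/‖w_1‖ = (-3, 2, 1)/3.7417 = (-0.8018, 0.5345, 0.2673).
r_{12} = e_1·w_2 = -1.8708.
u_2 = w_2 + 1.8708·e_1 = (0.5000, 1.0000, -0.5000).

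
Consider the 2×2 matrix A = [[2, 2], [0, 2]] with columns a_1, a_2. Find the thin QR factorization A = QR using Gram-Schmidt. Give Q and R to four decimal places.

Q = [[1.0000, 0.0000], [0.0000, 1.0000]], R = [[2.0000, 2.0000], [0.0000, 2.0000]]

q_1 = a_1/‖a_1‖ = (2, 0)/2.0000 = (1.0000, 0.0000).
r_{12} = q_1·a_2 = 2.0000.
u_2 = a_2 − 2.0000·q_1 = (0.0000, 2.0000).
‖u_2‖ = 2.0000, so q_2 = (0.0000, 1.0000).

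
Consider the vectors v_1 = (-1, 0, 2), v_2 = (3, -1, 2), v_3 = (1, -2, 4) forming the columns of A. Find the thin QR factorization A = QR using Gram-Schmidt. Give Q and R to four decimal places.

v_1 = (-1, 0, 2); ‖v_1‖ = 2.2361, so e_1 = (-0.4472, 0.0000, 0.8944).
e_1·v_2 = (-0.4472)·3 + 0.0000·(-1) + 0.8944·2 = 0.4472.
u_2 = v_2 − 0.4472·e_1 = (3.2000, -1.0000, 1.6000).
‖u_2‖ = 3.7148, so e_2 = (0.8614, -0.2692, 0.4307).
e_1·v_3 = (-0.4472)·1 + 0.0000·(-2) + 0.8944·4 = 3.1305; e_2·v_3 = 0.8614·1 + (-0.2692)·(-2) + 0.4307·4 = 3.1226.
u_3 = v_3 − 3.1305·e_1 − 3.1226·e_2 = (-0.2899, -1.1594, -0.1449).
‖u_3‖ = 1.2039, so e_3 = (-0.2408, -0.9631, -0.1204).

Q = [[-0.4472, 0.8614, -0.2408], [0.0000, -0.2692, -0.9631], [0.8944, 0.4307, -0.1204]], R = [[2.2361, 0.4472, 3.1305], [0.0000, 3.7148, 3.1226], [0.0000, 0.0000, 1.2039]]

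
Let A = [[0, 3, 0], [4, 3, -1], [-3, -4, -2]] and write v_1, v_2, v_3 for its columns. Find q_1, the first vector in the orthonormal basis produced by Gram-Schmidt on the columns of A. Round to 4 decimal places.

q_1 = (0.0000, 0.8000, -0.6000)

v_1 = (0, 4, -3); ‖v_1‖ = 5.0000, so q_1 = (0.0000, 0.8000, -0.6000).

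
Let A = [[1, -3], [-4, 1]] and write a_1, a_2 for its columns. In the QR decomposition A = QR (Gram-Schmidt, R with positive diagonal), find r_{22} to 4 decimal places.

a_1 = (1, -4); ‖a_1‖ = 4.1231, so e_1 = (0.2425, -0.9701).
e_1·a_2 = 0.2425·(-3) + (-0.9701)·1 = -1.6977.
u_2 = a_2 + 1.6977·e_1 = (-2.5882, -0.6471).
r_{22} = ‖u_2‖ = 2.6679.

r_{22} = 2.6679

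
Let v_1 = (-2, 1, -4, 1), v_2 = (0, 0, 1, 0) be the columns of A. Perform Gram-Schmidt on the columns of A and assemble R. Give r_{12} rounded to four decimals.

r_{12} = -0.8528

v_1 = (-2, 1, -4, 1); ‖v_1‖ = 4.6904, so e_1 = (-0.4264, 0.2132, -0.8528, 0.2132).
r_{12} = e_1·v_2 = -0.8528.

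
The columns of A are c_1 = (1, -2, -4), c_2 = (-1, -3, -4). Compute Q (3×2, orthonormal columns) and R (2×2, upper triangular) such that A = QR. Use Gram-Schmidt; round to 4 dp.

c_1 = (1, -2, -4); ‖c_1‖ = 4.5826, so e_1 = (0.2182, -0.4364, -0.8729).
e_1·c_2 = 0.2182·(-1) + (-0.4364)·(-3) + (-0.8729)·(-4) = 4.5826.
u_2 = c_2 − 4.5826·e_1 = (-2.0000, -1.0000, 0.0000).
‖u_2‖ = 2.2361, so e_2 = (-0.8944, -0.4472, 0.0000).

Q = [[0.2182, -0.8944], [-0.4364, -0.4472], [-0.8729, 0.0000]], R = [[4.5826, 4.5826], [0.0000, 2.2361]]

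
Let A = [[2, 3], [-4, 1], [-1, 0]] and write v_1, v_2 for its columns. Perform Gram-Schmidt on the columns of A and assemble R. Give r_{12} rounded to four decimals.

r_{12} = 0.4364

v_1 = (2, -4, -1); ‖v_1‖ = 4.5826, so q_1 = (0.4364, -0.8729, -0.2182).
r_{12} = q_1·v_2 = 0.4364.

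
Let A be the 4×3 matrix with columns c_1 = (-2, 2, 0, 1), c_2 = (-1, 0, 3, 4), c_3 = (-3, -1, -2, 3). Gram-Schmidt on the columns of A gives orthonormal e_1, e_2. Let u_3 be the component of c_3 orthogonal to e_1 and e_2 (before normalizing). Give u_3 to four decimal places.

u_3 = (-1.5101, -2.2929, -2.5909, 1.5657)

c_1 = (-2, 2, 0, 1); ‖c_1‖ = 3.0000, so e_1 = (-0.6667, 0.6667, 0.0000, 0.3333).
e_1·c_2 = (-0.6667)·(-1) + 0.6667·0 + 0.0000·3 + 0.3333·4 = 2.0000.
u_2 = c_2 − 2.0000·e_1 = (0.3333, -1.3333, 3.0000, 3.3333).
‖u_2‖ = 4.6904, so e_2 = (0.0711, -0.2843, 0.6396, 0.7107).
e_1·c_3 = (-0.6667)·(-3) + 0.6667·(-1) + 0.0000·(-2) + 0.3333·3 = 2.3333; e_2·c_3 = 0.0711·(-3) + (-0.2843)·(-1) + 0.6396·(-2) + 0.7107·3 = 0.9239.
u_3 = c_3 − 2.3333·e_1 − 0.9239·e_2 = (-1.5101, -2.2929, -2.5909, 1.5657).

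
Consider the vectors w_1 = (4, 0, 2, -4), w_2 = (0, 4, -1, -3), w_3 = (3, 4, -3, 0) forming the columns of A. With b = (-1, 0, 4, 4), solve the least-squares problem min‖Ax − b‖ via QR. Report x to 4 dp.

q_1 = w_1/‖w_1‖ = (4, 0, 2, -4)/6.0000 = (0.6667, 0.0000, 0.3333, -0.6667).
r_{12} = q_1·w_2 = 1.6667.
u_2 = w_2 − 1.6667·q_1 = (-1.1111, 4.0000, -1.5556, -1.8889).
‖u_2‖ = 4.8189, so q_2 = (-0.2306, 0.8301, -0.3228, -0.3920).
r_{13} = q_1·w_3 = 1.0000; r_{23} = q_2·w_3 = 3.5969.
u_3 = w_3 − 1.0000·q_1 − 3.5969·q_2 = (3.1627, 1.0144, -2.1722, 2.0766).
‖u_3‖ = 4.4791, so q_3 = (0.7061, 0.2265, -0.4850, 0.4636).
Qᵀb = (-2.0000, -2.6285, -0.7916).
Back-substitute: x_3 = -0.7916/4.4791 = -0.1767.
x_2 = (-2.6285 − 3.5969·(-0.1767))/4.8189 = -0.4135.
x_1 = (-2.0000 − 1.6667·(-0.4135) − 1.0000·(-0.1767))/6.0000 = -0.1890.

x = (-0.1890, -0.4135, -0.1767)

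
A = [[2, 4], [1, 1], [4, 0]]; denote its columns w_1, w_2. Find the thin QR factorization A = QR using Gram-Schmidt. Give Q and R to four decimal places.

Q = [[0.4364, 0.8669], [0.2182, 0.1576], [0.8729, -0.4729]], R = [[4.5826, 1.9640], [0.0000, 3.6253]]

q_1 = w_1/‖w_1‖ = (2, 1, 4)/4.5826 = (0.4364, 0.2182, 0.8729).
r_{12} = q_1·w_2 = 1.9640.
u_2 = w_2 − 1.9640·q_1 = (3.1429, 0.5714, -1.7143).
‖u_2‖ = 3.6253, so q_2 = (0.8669, 0.1576, -0.4729).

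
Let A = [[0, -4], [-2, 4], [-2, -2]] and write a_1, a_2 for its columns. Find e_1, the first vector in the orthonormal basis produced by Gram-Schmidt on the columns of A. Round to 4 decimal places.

a_1 = (0, -2, -2); ‖a_1‖ = 2.8284, so e_1 = (0.0000, -0.7071, -0.7071).

e_1 = (0.0000, -0.7071, -0.7071)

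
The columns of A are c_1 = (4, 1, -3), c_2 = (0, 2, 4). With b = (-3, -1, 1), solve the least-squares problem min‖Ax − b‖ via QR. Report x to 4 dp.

c_1 = (4, 1, -3); ‖c_1‖ = 5.0990, so q_1 = (0.7845, 0.1961, -0.5883).
q_1·c_2 = 0.7845·0 + 0.1961·2 + (-0.5883)·4 = -1.9612.
u_2 = c_2 + 1.9612·q_1 = (1.5385, 2.3846, 2.8462).
‖u_2‖ = 4.0192, so q_2 = (0.3828, 0.5933, 0.7081).
Qᵀb = (-3.1379, -1.0335).
Back-substitute: x_2 = -1.0335/4.0192 = -0.2571.
x_1 = (-3.1379 + 1.9612·(-0.2571))/5.0990 = -0.7143.

x = (-0.7143, -0.2571)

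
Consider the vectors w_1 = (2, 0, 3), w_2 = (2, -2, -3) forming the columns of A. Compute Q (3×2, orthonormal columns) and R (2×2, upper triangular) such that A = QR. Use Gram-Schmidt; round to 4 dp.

Q = [[0.5547, 0.7132], [0.0000, -0.5151], [0.8321, -0.4755]], R = [[3.6056, -1.3868], [0.0000, 3.8829]]

w_1 = (2, 0, 3); ‖w_1‖ = 3.6056, so e_1 = (0.5547, 0.0000, 0.8321).
e_1·w_2 = 0.5547·2 + 0.0000·(-2) + 0.8321·(-3) = -1.3868.
u_2 = w_2 + 1.3868·e_1 = (2.7692, -2.0000, -1.8462).
‖u_2‖ = 3.8829, so e_2 = (0.7132, -0.5151, -0.4755).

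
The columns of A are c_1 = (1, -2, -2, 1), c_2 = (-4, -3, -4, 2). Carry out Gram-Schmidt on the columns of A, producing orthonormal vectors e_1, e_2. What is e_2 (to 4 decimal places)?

e_2 = (-0.9400, -0.1085, -0.2892, 0.1446)

e_1 = c_1/‖c_1‖ = (1, -2, -2, 1)/3.1623 = (0.3162, -0.6325, -0.6325, 0.3162).
r_{12} = e_1·c_2 = 3.7947.
u_2 = c_2 − 3.7947·e_1 = (-5.2000, -0.6000, -1.6000, 0.8000).
‖u_2‖ = 5.5317, so e_2 = (-0.9400, -0.1085, -0.2892, 0.1446).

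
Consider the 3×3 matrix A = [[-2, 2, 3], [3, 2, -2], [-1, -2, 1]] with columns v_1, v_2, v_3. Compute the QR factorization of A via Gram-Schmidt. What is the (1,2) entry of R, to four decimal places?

v_1 = (-2, 3, -1); ‖v_1‖ = 3.7417, so q_1 = (-0.5345, 0.8018, -0.2673).
r_{12} = q_1·v_2 = 1.0690.

r_{12} = 1.0690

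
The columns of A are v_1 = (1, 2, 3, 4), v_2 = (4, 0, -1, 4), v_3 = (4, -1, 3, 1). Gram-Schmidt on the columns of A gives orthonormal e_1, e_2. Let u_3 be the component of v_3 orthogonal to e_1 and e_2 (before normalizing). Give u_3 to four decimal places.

v_1 = (1, 2, 3, 4); ‖v_1‖ = 5.4772, so e_1 = (0.1826, 0.3651, 0.5477, 0.7303).
e_1·v_2 = 0.1826·4 + 0.3651·0 + 0.5477·(-1) + 0.7303·4 = 3.1038.
u_2 = v_2 − 3.1038·e_1 = (3.4333, -1.1333, -2.7000, 1.7333).
‖u_2‖ = 4.8339, so e_2 = (0.7103, -0.2345, -0.5586, 0.3586).
e_1·v_3 = 0.1826·4 + 0.3651·(-1) + 0.5477·3 + 0.7303·1 = 2.7386; e_2·v_3 = 0.7103·4 + (-0.2345)·(-1) + (-0.5586)·3 + 0.3586·1 = 1.7584.
u_3 = v_3 − 2.7386·e_1 − 1.7584·e_2 = (2.2511, -1.5877, 2.4822, -1.6305).

u_3 = (2.2511, -1.5877, 2.4822, -1.6305)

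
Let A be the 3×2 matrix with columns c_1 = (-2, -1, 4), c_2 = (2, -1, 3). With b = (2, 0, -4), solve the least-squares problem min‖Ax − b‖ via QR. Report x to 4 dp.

x = (-0.9765, 0.0563)

c_1 = (-2, -1, 4); ‖c_1‖ = 4.5826, so e_1 = (-0.4364, -0.2182, 0.8729).
e_1·c_2 = (-0.4364)·2 + (-0.2182)·(-1) + 0.8729·3 = 1.9640.
u_2 = c_2 − 1.9640·e_1 = (2.8571, -0.5714, 1.2857).
‖u_2‖ = 3.1848, so e_2 = (0.8971, -0.1794, 0.4037).
Qᵀb = (-4.3644, 0.1794).
Back-substitute: x_2 = 0.1794/3.1848 = 0.0563.
x_1 = (-4.3644 − 1.9640·0.0563)/4.5826 = -0.9765.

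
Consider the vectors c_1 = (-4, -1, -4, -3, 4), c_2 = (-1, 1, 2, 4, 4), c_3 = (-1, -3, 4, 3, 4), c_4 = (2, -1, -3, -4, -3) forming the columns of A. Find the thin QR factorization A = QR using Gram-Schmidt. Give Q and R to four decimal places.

e_1 = c_1/‖c_1‖ = (-4, -1, -4, -3, 4)/7.6158 = (-0.5252, -0.1313, -0.5252, -0.3939, 0.5252).
r_{12} = e_1·c_2 = -0.1313.
u_2 = c_2 + 0.1313·e_1 = (-1.0690, 0.9828, 1.9310, 3.9483, 4.0690).
‖u_2‖ = 6.1630, so e_2 = (-0.1734, 0.1595, 0.3133, 0.6406, 0.6602).
r_{13} = e_1·c_3 = -0.2626; r_{23} = e_2·c_3 = 5.5112.
u_3 = c_3 + 0.2626·e_1 − 5.5112·e_2 = (-0.1820, -3.9133, 2.1353, -0.6341, 0.4993).
‖u_3‖ = 4.5341, so e_3 = (-0.0401, -0.8631, 0.4709, -0.1399, 0.1101).
r_{14} = e_1·c_4 = 0.6565; r_{24} = e_2·c_4 = -5.9896; r_{34} = e_3·c_4 = -0.4010.
u_4 = c_4 − 0.6565·e_1 + 5.9896·e_2 + 0.4010·e_3 = (1.2898, -0.3048, -0.5897, 0.0397, 0.6538).
‖u_4‖ = 1.5916, so e_4 = (0.8104, -0.1915, -0.3705, 0.0249, 0.4108).

Q = [[-0.5252, -0.1734, -0.0401, 0.8104], [-0.1313, 0.1595, -0.8631, -0.1915], [-0.5252, 0.3133, 0.4709, -0.3705], [-0.3939, 0.6406, -0.1399, 0.0249], [0.5252, 0.6602, 0.1101, 0.4108]], R = [[7.6158, -0.1313, -0.2626, 0.6565], [0.0000, 6.1630, 5.5112, -5.9896], [0.0000, 0.0000, 4.5341, -0.4010], [0.0000, 0.0000, 0.0000, 1.5916]]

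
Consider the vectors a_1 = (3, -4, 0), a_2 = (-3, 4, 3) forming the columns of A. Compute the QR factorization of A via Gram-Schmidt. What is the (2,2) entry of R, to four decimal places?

a_1 = (3, -4, 0); ‖a_1‖ = 5.0000, so e_1 = (0.6000, -0.8000, 0.0000).
e_1·a_2 = 0.6000·(-3) + (-0.8000)·4 + 0.0000·3 = -5.0000.
u_2 = a_2 + 5.0000·e_1 = (0.0000, 0.0000, 3.0000).
r_{22} = ‖u_2‖ = 3.0000.

r_{22} = 3.0000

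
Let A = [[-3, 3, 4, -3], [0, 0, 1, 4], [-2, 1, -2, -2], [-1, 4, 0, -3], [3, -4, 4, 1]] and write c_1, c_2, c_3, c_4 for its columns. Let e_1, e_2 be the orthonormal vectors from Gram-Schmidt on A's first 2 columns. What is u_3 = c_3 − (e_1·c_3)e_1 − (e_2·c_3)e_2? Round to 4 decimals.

c_1 = (-3, 0, -2, -1, 3); ‖c_1‖ = 4.7958, so e_1 = (-0.6255, 0.0000, -0.4170, -0.2085, 0.6255).
e_1·c_2 = (-0.6255)·3 + 0.0000·0 + (-0.4170)·1 + (-0.2085)·4 + 0.6255·(-4) = -5.6299.
u_2 = c_2 + 5.6299·e_1 = (-0.5217, 0.0000, -1.3478, 2.8261, -0.4783).
‖u_2‖ = 3.2100, so e_2 = (-0.1625, 0.0000, -0.4199, 0.8804, -0.1490).
e_1·c_3 = (-0.6255)·4 + 0.0000·1 + (-0.4170)·(-2) + (-0.2085)·0 + 0.6255·4 = 0.8341; e_2·c_3 = (-0.1625)·4 + 0.0000·1 + (-0.4199)·(-2) + 0.8804·0 + (-0.1490)·4 = -0.4063.
u_3 = c_3 − 0.8341·e_1 + 0.4063·e_2 = (4.4557, 1.0000, -1.8228, 0.5316, 3.4177).

u_3 = (4.4557, 1.0000, -1.8228, 0.5316, 3.4177)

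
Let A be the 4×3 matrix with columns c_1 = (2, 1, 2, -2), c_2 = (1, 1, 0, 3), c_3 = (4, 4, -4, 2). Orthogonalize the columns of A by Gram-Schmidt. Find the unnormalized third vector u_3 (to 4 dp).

u_3 = (2.0149, 2.3284, -4.6269, -1.4478)

q_1 = c_1/‖c_1‖ = (2, 1, 2, -2)/3.6056 = (0.5547, 0.2774, 0.5547, -0.5547).
r_{12} = q_1·c_2 = -0.8321.
u_2 = c_2 + 0.8321·q_1 = (1.4615, 1.2308, 0.4615, 2.5385).
‖u_2‖ = 3.2106, so q_2 = (0.4552, 0.3834, 0.1438, 0.7907).
r_{13} = q_1·c_3 = 0.0000; r_{23} = q_2·c_3 = 4.3606.
u_3 = c_3 + 0.0000·q_1 − 4.3606·q_2 = (2.0149, 2.3284, -4.6269, -1.4478).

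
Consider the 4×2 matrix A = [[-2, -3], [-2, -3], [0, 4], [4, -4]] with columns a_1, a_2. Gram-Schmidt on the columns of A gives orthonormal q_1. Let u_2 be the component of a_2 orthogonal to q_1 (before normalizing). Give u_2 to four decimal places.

q_1 = a_1/‖a_1‖ = (-2, -2, 0, 4)/4.8990 = (-0.4082, -0.4082, 0.0000, 0.8165).
r_{12} = q_1·a_2 = -0.8165.
u_2 = a_2 + 0.8165·q_1 = (-3.3333, -3.3333, 4.0000, -3.3333).

u_2 = (-3.3333, -3.3333, 4.0000, -3.3333)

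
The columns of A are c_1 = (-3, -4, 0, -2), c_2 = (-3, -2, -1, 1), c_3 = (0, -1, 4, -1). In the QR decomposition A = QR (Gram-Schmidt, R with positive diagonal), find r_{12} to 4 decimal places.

c_1 = (-3, -4, 0, -2); ‖c_1‖ = 5.3852, so e_1 = (-0.5571, -0.7428, 0.0000, -0.3714).
r_{12} = e_1·c_2 = 2.7854.

r_{12} = 2.7854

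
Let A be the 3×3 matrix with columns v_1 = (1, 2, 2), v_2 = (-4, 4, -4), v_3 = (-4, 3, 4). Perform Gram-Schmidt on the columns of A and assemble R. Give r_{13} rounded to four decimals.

r_{13} = 3.3333

q_1 = v_1/‖v_1‖ = (1, 2, 2)/3.0000 = (0.3333, 0.6667, 0.6667).
r_{13} = q_1·v_3 = 3.3333.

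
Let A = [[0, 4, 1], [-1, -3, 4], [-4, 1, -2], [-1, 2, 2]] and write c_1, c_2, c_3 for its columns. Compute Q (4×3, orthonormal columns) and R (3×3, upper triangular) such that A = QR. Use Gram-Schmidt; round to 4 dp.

Q = [[0.0000, 0.7365, 0.3633], [-0.2357, -0.5830, 0.7197], [-0.9428, 0.0614, -0.3064], [-0.2357, 0.3375, 0.5061]], R = [[4.2426, -0.7071, 0.4714], [0.0000, 5.4314, -1.0433], [0.0000, 0.0000, 4.8672]]

q_1 = c_1/‖c_1‖ = (0, -1, -4, -1)/4.2426 = (0.0000, -0.2357, -0.9428, -0.2357).
r_{12} = q_1·c_2 = -0.7071.
u_2 = c_2 + 0.7071·q_1 = (4.0000, -3.1667, 0.3333, 1.8333).
‖u_2‖ = 5.4314, so q_2 = (0.7365, -0.5830, 0.0614, 0.3375).
r_{13} = q_1·c_3 = 0.4714; r_{23} = q_2·c_3 = -1.0433.
u_3 = c_3 − 0.4714·q_1 + 1.0433·q_2 = (1.7684, 3.5028, -1.4915, 2.4633).
‖u_3‖ = 4.8672, so q_3 = (0.3633, 0.7197, -0.3064, 0.5061).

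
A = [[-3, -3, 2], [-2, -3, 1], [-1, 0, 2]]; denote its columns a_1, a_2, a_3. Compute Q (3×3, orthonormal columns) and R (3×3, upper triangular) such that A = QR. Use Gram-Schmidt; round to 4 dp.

a_1 = (-3, -2, -1); ‖a_1‖ = 3.7417, so q_1 = (-0.8018, -0.5345, -0.2673).
q_1·a_2 = (-0.8018)·(-3) + (-0.5345)·(-3) + (-0.2673)·0 = 4.0089.
u_2 = a_2 − 4.0089·q_1 = (0.2143, -0.8571, 1.0714).
‖u_2‖ = 1.3887, so q_2 = (0.1543, -0.6172, 0.7715).
q_1·a_3 = (-0.8018)·2 + (-0.5345)·1 + (-0.2673)·2 = -2.6726; q_2·a_3 = 0.1543·2 + (-0.6172)·1 + 0.7715·2 = 1.2344.
u_3 = a_3 + 2.6726·q_1 − 1.2344·q_2 = (-0.3333, 0.3333, 0.3333).
‖u_3‖ = 0.5774, so q_3 = (-0.5774, 0.5774, 0.5774).

Q = [[-0.8018, 0.1543, -0.5774], [-0.5345, -0.6172, 0.5774], [-0.2673, 0.7715, 0.5774]], R = [[3.7417, 4.0089, -2.6726], [0.0000, 1.3887, 1.2344], [0.0000, 0.0000, 0.5774]]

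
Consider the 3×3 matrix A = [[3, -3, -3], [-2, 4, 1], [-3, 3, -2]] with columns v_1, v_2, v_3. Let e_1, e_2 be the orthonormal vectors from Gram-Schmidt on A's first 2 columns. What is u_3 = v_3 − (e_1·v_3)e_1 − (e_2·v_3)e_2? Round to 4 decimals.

u_3 = (-2.5000, 0.0000, -2.5000)

v_1 = (3, -2, -3); ‖v_1‖ = 4.6904, so e_1 = (0.6396, -0.4264, -0.6396).
e_1·v_2 = 0.6396·(-3) + (-0.4264)·4 + (-0.6396)·3 = -5.5432.
u_2 = v_2 + 5.5432·e_1 = (0.5455, 1.6364, -0.5455).
‖u_2‖ = 1.8091, so e_2 = (0.3015, 0.9045, -0.3015).
e_1·v_3 = 0.6396·(-3) + (-0.4264)·1 + (-0.6396)·(-2) = -1.0660; e_2·v_3 = 0.3015·(-3) + 0.9045·1 + (-0.3015)·(-2) = 0.6030.
u_3 = v_3 + 1.0660·e_1 − 0.6030·e_2 = (-2.5000, 0.0000, -2.5000).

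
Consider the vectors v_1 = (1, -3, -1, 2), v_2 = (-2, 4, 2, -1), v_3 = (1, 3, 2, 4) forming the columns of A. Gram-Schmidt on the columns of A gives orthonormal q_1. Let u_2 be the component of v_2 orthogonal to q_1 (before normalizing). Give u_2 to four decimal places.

u_2 = (-0.8000, 0.4000, 0.8000, 1.4000)

v_1 = (1, -3, -1, 2); ‖v_1‖ = 3.8730, so q_1 = (0.2582, -0.7746, -0.2582, 0.5164).
q_1·v_2 = 0.2582·(-2) + (-0.7746)·4 + (-0.2582)·2 + 0.5164·(-1) = -4.6476.
u_2 = v_2 + 4.6476·q_1 = (-0.8000, 0.4000, 0.8000, 1.4000).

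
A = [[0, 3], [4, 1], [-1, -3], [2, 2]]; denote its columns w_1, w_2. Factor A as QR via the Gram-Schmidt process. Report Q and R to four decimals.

e_1 = w_1/‖w_1‖ = (0, 4, -1, 2)/4.5826 = (0.0000, 0.8729, -0.2182, 0.4364).
r_{12} = e_1·w_2 = 2.4004.
u_2 = w_2 − 2.4004·e_1 = (3.0000, -1.0952, -2.4762, 0.9524).
‖u_2‖ = 4.1519, so e_2 = (0.7226, -0.2638, -0.5964, 0.2294).

Q = [[0.0000, 0.7226], [0.8729, -0.2638], [-0.2182, -0.5964], [0.4364, 0.2294]], R = [[4.5826, 2.4004], [0.0000, 4.1519]]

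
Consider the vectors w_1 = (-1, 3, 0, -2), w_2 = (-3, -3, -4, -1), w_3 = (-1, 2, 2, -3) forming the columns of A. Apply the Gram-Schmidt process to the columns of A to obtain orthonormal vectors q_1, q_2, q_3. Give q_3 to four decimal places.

w_1 = (-1, 3, 0, -2); ‖w_1‖ = 3.7417, so q_1 = (-0.2673, 0.8018, 0.0000, -0.5345).
q_1·w_2 = (-0.2673)·(-3) + 0.8018·(-3) + 0.0000·(-4) + (-0.5345)·(-1) = -1.0690.
u_2 = w_2 + 1.0690·q_1 = (-3.2857, -2.1429, -4.0000, -1.5714).
‖u_2‖ = 5.8187, so q_2 = (-0.5647, -0.3683, -0.6874, -0.2701).
q_1·w_3 = (-0.2673)·(-1) + 0.8018·2 + 0.0000·2 + (-0.5345)·(-3) = 3.4744; q_2·w_3 = (-0.5647)·(-1) + (-0.3683)·2 + (-0.6874)·2 + (-0.2701)·(-3) = -0.7365.
u_3 = w_3 − 3.4744·q_1 + 0.7365·q_2 = (-0.4873, -1.0570, 1.4937, -1.3418).
‖u_3‖ = 2.3208, so q_3 = (-0.2100, -0.4554, 0.6436, -0.5782).

q_3 = (-0.2100, -0.4554, 0.6436, -0.5782)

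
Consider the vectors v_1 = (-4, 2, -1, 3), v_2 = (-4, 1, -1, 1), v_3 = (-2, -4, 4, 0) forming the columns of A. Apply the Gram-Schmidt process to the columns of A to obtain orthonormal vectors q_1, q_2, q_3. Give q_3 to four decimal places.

q_3 = (-0.2531, -0.5714, 0.7265, 0.2857)

v_1 = (-4, 2, -1, 3); ‖v_1‖ = 5.4772, so q_1 = (-0.7303, 0.3651, -0.1826, 0.5477).
q_1·v_2 = (-0.7303)·(-4) + 0.3651·1 + (-0.1826)·(-1) + 0.5477·1 = 4.0166.
u_2 = v_2 − 4.0166·q_1 = (-1.0667, -0.4667, -0.2667, -1.2000).
‖u_2‖ = 1.6931, so q_2 = (-0.6300, -0.2756, -0.1575, -0.7087).
q_1·v_3 = (-0.7303)·(-2) + 0.3651·(-4) + (-0.1826)·4 + 0.5477·0 = -0.7303; q_2·v_3 = (-0.6300)·(-2) + (-0.2756)·(-4) + (-0.1575)·4 + (-0.7087)·0 = 1.7325.
u_3 = v_3 + 0.7303·q_1 − 1.7325·q_2 = (-1.4419, -3.2558, 4.1395, 1.6279).
‖u_3‖ = 5.6978, so q_3 = (-0.2531, -0.5714, 0.7265, 0.2857).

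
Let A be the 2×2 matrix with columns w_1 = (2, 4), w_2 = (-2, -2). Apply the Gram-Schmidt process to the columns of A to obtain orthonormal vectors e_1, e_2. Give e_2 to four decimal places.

e_2 = (-0.8944, 0.4472)

w_1 = (2, 4); ‖w_1‖ = 4.4721, so e_1 = (0.4472, 0.8944).
e_1·w_2 = 0.4472·(-2) + 0.8944·(-2) = -2.6833.
u_2 = w_2 + 2.6833·e_1 = (-0.8000, 0.4000).
‖u_2‖ = 0.8944, so e_2 = (-0.8944, 0.4472).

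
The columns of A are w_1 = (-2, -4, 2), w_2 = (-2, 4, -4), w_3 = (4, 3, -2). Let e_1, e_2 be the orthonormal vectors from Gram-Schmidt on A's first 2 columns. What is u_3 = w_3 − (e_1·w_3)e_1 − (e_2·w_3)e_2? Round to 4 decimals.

u_3 = (0.4828, -0.7241, -0.9655)

w_1 = (-2, -4, 2); ‖w_1‖ = 4.8990, so e_1 = (-0.4082, -0.8165, 0.4082).
e_1·w_2 = (-0.4082)·(-2) + (-0.8165)·4 + 0.4082·(-4) = -4.0825.
u_2 = w_2 + 4.0825·e_1 = (-3.6667, 0.6667, -2.3333).
‖u_2‖ = 4.3970, so e_2 = (-0.8339, 0.1516, -0.5307).
e_1·w_3 = (-0.4082)·4 + (-0.8165)·3 + 0.4082·(-2) = -4.8990; e_2·w_3 = (-0.8339)·4 + 0.1516·3 + (-0.5307)·(-2) = -1.8194.
u_3 = w_3 + 4.8990·e_1 + 1.8194·e_2 = (0.4828, -0.7241, -0.9655).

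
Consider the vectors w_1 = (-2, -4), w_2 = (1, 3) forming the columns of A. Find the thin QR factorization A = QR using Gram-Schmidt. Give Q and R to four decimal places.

e_1 = w_1/‖w_1‖ = (-2, -4)/4.4721 = (-0.4472, -0.8944).
r_{12} = e_1·w_2 = -3.1305.
u_2 = w_2 + 3.1305·e_1 = (-0.4000, 0.2000).
‖u_2‖ = 0.4472, so e_2 = (-0.8944, 0.4472).

Q = [[-0.4472, -0.8944], [-0.8944, 0.4472]], R = [[4.4721, -3.1305], [0.0000, 0.4472]]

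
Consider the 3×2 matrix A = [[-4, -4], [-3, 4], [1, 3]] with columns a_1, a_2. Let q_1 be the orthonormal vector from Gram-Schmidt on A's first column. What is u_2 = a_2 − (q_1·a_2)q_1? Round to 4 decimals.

u_2 = (-2.9231, 4.8077, 2.7308)

q_1 = a_1/‖a_1‖ = (-4, -3, 1)/5.0990 = (-0.7845, -0.5883, 0.1961).
r_{12} = q_1·a_2 = 1.3728.
u_2 = a_2 − 1.3728·q_1 = (-2.9231, 4.8077, 2.7308).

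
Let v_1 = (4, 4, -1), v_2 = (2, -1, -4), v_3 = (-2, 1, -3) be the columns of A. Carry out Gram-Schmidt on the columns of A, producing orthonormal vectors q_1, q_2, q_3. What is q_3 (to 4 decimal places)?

v_1 = (4, 4, -1); ‖v_1‖ = 5.7446, so q_1 = (0.6963, 0.6963, -0.1741).
q_1·v_2 = 0.6963·2 + 0.6963·(-1) + (-0.1741)·(-4) = 1.3926.
u_2 = v_2 − 1.3926·q_1 = (1.0303, -1.9697, -3.7576).
‖u_2‖ = 4.3658, so q_2 = (0.2360, -0.4512, -0.8607).
q_1·v_3 = 0.6963·(-2) + 0.6963·1 + (-0.1741)·(-3) = -0.1741; q_2·v_3 = 0.2360·(-2) + (-0.4512)·1 + (-0.8607)·(-3) = 1.6589.
u_3 = v_3 + 0.1741·q_1 − 1.6589·q_2 = (-2.2703, 1.8696, -1.6025).
‖u_3‖ = 3.3493, so q_3 = (-0.6778, 0.5582, -0.4785).

q_3 = (-0.6778, 0.5582, -0.4785)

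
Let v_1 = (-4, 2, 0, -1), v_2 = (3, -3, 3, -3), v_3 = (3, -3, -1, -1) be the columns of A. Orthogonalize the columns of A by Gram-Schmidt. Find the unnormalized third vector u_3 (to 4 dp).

v_1 = (-4, 2, 0, -1); ‖v_1‖ = 4.5826, so q_1 = (-0.8729, 0.4364, 0.0000, -0.2182).
q_1·v_2 = (-0.8729)·3 + 0.4364·(-3) + 0.0000·3 + (-0.2182)·(-3) = -3.2733.
u_2 = v_2 + 3.2733·q_1 = (0.1429, -1.5714, 3.0000, -3.7143).
‖u_2‖ = 5.0285, so q_2 = (0.0284, -0.3125, 0.5966, -0.7386).
q_1·v_3 = (-0.8729)·3 + 0.4364·(-3) + 0.0000·(-1) + (-0.2182)·(-1) = -3.7097; q_2·v_3 = 0.0284·3 + (-0.3125)·(-3) + 0.5966·(-1) + (-0.7386)·(-1) = 1.1648.
u_3 = v_3 + 3.7097·q_1 − 1.1648·q_2 = (-0.2712, -1.0169, -1.6949, -0.9492).

u_3 = (-0.2712, -1.0169, -1.6949, -0.9492)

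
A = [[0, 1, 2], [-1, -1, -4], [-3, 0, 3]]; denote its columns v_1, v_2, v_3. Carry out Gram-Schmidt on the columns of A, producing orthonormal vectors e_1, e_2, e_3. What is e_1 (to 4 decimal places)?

v_1 = (0, -1, -3); ‖v_1‖ = 3.1623, so e_1 = (0.0000, -0.3162, -0.9487).

e_1 = (0.0000, -0.3162, -0.9487)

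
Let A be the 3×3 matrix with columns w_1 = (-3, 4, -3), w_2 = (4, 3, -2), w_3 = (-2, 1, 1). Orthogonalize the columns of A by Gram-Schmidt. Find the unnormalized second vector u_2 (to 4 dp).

e_1 = w_1/‖w_1‖ = (-3, 4, -3)/5.8310 = (-0.5145, 0.6860, -0.5145).
r_{12} = e_1·w_2 = 1.0290.
u_2 = w_2 − 1.0290·e_1 = (4.5294, 2.2941, -1.4706).

u_2 = (4.5294, 2.2941, -1.4706)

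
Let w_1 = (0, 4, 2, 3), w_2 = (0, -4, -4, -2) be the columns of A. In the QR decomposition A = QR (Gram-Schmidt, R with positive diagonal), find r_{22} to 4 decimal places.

e_1 = w_1/‖w_1‖ = (0, 4, 2, 3)/5.3852 = (0.0000, 0.7428, 0.3714, 0.5571).
r_{12} = e_1·w_2 = -5.5709.
u_2 = w_2 + 5.5709·e_1 = (0.0000, 0.1379, -1.9310, 1.1034).
r_{22} = ‖u_2‖ = 2.2283.

r_{22} = 2.2283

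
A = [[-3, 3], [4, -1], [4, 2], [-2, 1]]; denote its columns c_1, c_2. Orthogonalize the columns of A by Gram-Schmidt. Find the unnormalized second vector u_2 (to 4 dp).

u_2 = (2.5333, -0.3778, 2.6222, 0.6889)

c_1 = (-3, 4, 4, -2); ‖c_1‖ = 6.7082, so q_1 = (-0.4472, 0.5963, 0.5963, -0.2981).
q_1·c_2 = (-0.4472)·3 + 0.5963·(-1) + 0.5963·2 + (-0.2981)·1 = -1.0435.
u_2 = c_2 + 1.0435·q_1 = (2.5333, -0.3778, 2.6222, 0.6889).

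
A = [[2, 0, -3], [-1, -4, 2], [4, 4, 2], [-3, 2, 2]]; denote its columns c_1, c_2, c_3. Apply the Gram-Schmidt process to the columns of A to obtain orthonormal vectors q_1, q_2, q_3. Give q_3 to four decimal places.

q_3 = (-0.5585, 0.6125, 0.5405, 0.1441)

q_1 = c_1/‖c_1‖ = (2, -1, 4, -3)/5.4772 = (0.3651, -0.1826, 0.7303, -0.5477).
r_{12} = q_1·c_2 = 2.5560.
u_2 = c_2 − 2.5560·q_1 = (-0.9333, -3.5333, 2.1333, 3.4000).
‖u_2‖ = 5.4283, so q_2 = (-0.1719, -0.6509, 0.3930, 0.6263).
r_{13} = q_1·c_3 = -1.0954; r_{23} = q_2·c_3 = 1.2527.
u_3 = c_3 + 1.0954·q_1 − 1.2527·q_2 = (-2.3846, 2.6154, 2.3077, 0.6154).
‖u_3‖ = 4.2698, so q_3 = (-0.5585, 0.6125, 0.5405, 0.1441).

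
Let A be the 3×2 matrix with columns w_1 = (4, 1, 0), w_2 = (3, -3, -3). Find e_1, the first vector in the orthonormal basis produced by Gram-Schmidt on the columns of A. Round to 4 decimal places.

w_1 = (4, 1, 0); ‖w_1‖ = 4.1231, so e_1 = (0.9701, 0.2425, 0.0000).

e_1 = (0.9701, 0.2425, 0.0000)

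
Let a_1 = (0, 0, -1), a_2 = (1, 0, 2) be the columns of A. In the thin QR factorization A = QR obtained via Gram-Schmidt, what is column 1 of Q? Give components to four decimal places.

e_1 = a_1/‖a_1‖ = (0, 0, -1)/1.0000 = (0.0000, 0.0000, -1.0000).

e_1 = (0.0000, 0.0000, -1.0000)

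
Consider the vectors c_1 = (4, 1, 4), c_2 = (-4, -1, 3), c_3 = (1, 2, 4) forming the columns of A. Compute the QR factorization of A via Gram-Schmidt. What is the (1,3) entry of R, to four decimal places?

c_1 = (4, 1, 4); ‖c_1‖ = 5.7446, so e_1 = (0.6963, 0.1741, 0.6963).
r_{13} = e_1·c_3 = 3.8297.

r_{13} = 3.8297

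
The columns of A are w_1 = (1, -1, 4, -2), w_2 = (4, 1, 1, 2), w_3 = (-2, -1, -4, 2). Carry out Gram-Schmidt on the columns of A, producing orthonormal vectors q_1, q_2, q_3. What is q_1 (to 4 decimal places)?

q_1 = w_1/‖w_1‖ = (1, -1, 4, -2)/4.6904 = (0.2132, -0.2132, 0.8528, -0.4264).

q_1 = (0.2132, -0.2132, 0.8528, -0.4264)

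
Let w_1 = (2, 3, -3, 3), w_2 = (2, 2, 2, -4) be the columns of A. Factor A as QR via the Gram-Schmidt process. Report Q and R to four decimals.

Q = [[0.3592, 0.4941], [0.5388, 0.5447], [-0.5388, 0.2407], [0.5388, -0.6334]], R = [[5.5678, -1.4368], [0.0000, 5.0927]]

w_1 = (2, 3, -3, 3); ‖w_1‖ = 5.5678, so q_1 = (0.3592, 0.5388, -0.5388, 0.5388).
q_1·w_2 = 0.3592·2 + 0.5388·2 + (-0.5388)·2 + 0.5388·(-4) = -1.4368.
u_2 = w_2 + 1.4368·q_1 = (2.5161, 2.7742, 1.2258, -3.2258).
‖u_2‖ = 5.0927, so q_2 = (0.4941, 0.5447, 0.2407, -0.6334).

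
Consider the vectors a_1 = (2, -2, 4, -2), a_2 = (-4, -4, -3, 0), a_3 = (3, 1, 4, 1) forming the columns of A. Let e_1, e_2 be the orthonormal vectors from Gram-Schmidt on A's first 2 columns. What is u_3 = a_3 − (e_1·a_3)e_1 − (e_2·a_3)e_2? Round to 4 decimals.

a_1 = (2, -2, 4, -2); ‖a_1‖ = 5.2915, so e_1 = (0.3780, -0.3780, 0.7559, -0.3780).
e_1·a_2 = 0.3780·(-4) + (-0.3780)·(-4) + 0.7559·(-3) + (-0.3780)·0 = -2.2678.
u_2 = a_2 + 2.2678·e_1 = (-3.1429, -4.8571, -1.2857, -0.8571).
‖u_2‖ = 5.9881, so e_2 = (-0.5249, -0.8111, -0.2147, -0.1431).
e_1·a_3 = 0.3780·3 + (-0.3780)·1 + 0.7559·4 + (-0.3780)·1 = 3.4017; e_2·a_3 = (-0.5249)·3 + (-0.8111)·1 + (-0.2147)·4 + (-0.1431)·1 = -3.3877.
u_3 = a_3 − 3.4017·e_1 + 3.3877·e_2 = (-0.0637, -0.4622, 0.7012, 1.8008).

u_3 = (-0.0637, -0.4622, 0.7012, 1.8008)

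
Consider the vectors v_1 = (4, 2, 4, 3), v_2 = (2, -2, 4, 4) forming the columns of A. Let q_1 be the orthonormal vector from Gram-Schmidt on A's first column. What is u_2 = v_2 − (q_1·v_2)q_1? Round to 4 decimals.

v_1 = (4, 2, 4, 3); ‖v_1‖ = 6.7082, so q_1 = (0.5963, 0.2981, 0.5963, 0.4472).
q_1·v_2 = 0.5963·2 + 0.2981·(-2) + 0.5963·4 + 0.4472·4 = 4.7703.
u_2 = v_2 − 4.7703·q_1 = (-0.8444, -3.4222, 1.1556, 1.8667).

u_2 = (-0.8444, -3.4222, 1.1556, 1.8667)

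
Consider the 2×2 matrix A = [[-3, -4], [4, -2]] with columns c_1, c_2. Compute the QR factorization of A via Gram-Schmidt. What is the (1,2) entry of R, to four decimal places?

r_{12} = 0.8000

c_1 = (-3, 4); ‖c_1‖ = 5.0000, so e_1 = (-0.6000, 0.8000).
r_{12} = e_1·c_2 = 0.8000.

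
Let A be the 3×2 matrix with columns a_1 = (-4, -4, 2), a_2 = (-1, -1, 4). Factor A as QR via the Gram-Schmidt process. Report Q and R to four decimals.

Q = [[-0.6667, 0.2357], [-0.6667, 0.2357], [0.3333, 0.9428]], R = [[6.0000, 2.6667], [0.0000, 3.2998]]

a_1 = (-4, -4, 2); ‖a_1‖ = 6.0000, so q_1 = (-0.6667, -0.6667, 0.3333).
q_1·a_2 = (-0.6667)·(-1) + (-0.6667)·(-1) + 0.3333·4 = 2.6667.
u_2 = a_2 − 2.6667·q_1 = (0.7778, 0.7778, 3.1111).
‖u_2‖ = 3.2998, so q_2 = (0.2357, 0.2357, 0.9428).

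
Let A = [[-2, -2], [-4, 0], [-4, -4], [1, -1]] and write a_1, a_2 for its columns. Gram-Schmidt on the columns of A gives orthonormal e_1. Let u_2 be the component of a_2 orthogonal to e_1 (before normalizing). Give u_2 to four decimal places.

a_1 = (-2, -4, -4, 1); ‖a_1‖ = 6.0828, so e_1 = (-0.3288, -0.6576, -0.6576, 0.1644).
e_1·a_2 = (-0.3288)·(-2) + (-0.6576)·0 + (-0.6576)·(-4) + 0.1644·(-1) = 3.1236.
u_2 = a_2 − 3.1236·e_1 = (-0.9730, 2.0541, -1.9459, -1.5135).

u_2 = (-0.9730, 2.0541, -1.9459, -1.5135)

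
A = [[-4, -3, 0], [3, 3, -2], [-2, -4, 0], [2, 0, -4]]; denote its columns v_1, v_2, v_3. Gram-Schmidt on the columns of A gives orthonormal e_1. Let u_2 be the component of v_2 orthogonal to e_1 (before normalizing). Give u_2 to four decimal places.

u_2 = (0.5152, 0.3636, -2.2424, -1.7576)

e_1 = v_1/‖v_1‖ = (-4, 3, -2, 2)/5.7446 = (-0.6963, 0.5222, -0.3482, 0.3482).
r_{12} = e_1·v_2 = 5.0483.
u_2 = v_2 − 5.0483·e_1 = (0.5152, 0.3636, -2.2424, -1.7576).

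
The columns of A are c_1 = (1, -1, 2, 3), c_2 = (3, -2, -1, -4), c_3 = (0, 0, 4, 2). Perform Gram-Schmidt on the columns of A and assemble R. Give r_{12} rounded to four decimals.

r_{12} = -2.3238

c_1 = (1, -1, 2, 3); ‖c_1‖ = 3.8730, so e_1 = (0.2582, -0.2582, 0.5164, 0.7746).
r_{12} = e_1·c_2 = -2.3238.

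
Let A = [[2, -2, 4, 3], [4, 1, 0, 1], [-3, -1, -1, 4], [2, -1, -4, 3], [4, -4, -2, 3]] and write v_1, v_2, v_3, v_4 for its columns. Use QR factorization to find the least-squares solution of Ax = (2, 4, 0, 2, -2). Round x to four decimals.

x = (0.5095, 1.4886, 0.2201, 0.9040)

v_1 = (2, 4, -3, 2, 4); ‖v_1‖ = 7.0000, so q_1 = (0.2857, 0.5714, -0.4286, 0.2857, 0.5714).
q_1·v_2 = 0.2857·(-2) + 0.5714·1 + (-0.4286)·(-1) + 0.2857·(-1) + 0.5714·(-4) = -2.1429.
u_2 = v_2 + 2.1429·q_1 = (-1.3878, 2.2245, -1.9184, -0.3878, -2.7755).
‖u_2‖ = 4.2905, so q_2 = (-0.3235, 0.5185, -0.4471, -0.0904, -0.6469).
q_1·v_3 = 0.2857·4 + 0.5714·0 + (-0.4286)·(-1) + 0.2857·(-4) + 0.5714·(-2) = -0.7143; q_2·v_3 = (-0.3235)·4 + 0.5185·0 + (-0.4471)·(-1) + (-0.0904)·(-4) + (-0.6469)·(-2) = 0.8086.
u_3 = v_3 + 0.7143·q_1 − 0.8086·q_2 = (4.4656, -0.0111, -0.9446, -3.7228, -1.0687).
‖u_3‖ = 5.9863, so q_3 = (0.7460, -0.0019, -0.1578, -0.6219, -0.1785).
q_1·v_4 = 0.2857·3 + 0.5714·1 + (-0.4286)·4 + 0.2857·3 + 0.5714·3 = 2.2857; q_2·v_4 = (-0.3235)·3 + 0.5185·1 + (-0.4471)·4 + (-0.0904)·3 + (-0.6469)·3 = -4.4522; q_3·v_4 = 0.7460·3 + (-0.0019)·1 + (-0.1578)·4 + (-0.6219)·3 + (-0.1785)·3 = -0.7963.
u_4 = v_4 − 2.2857·q_1 + 4.4522·q_2 + 0.7963·q_3 = (1.5009, 2.0007, 2.8633, 1.4493, -1.3284).
‖u_4‖ = 4.2801, so q_4 = (0.3507, 0.4675, 0.6690, 0.3386, -0.3104).
Qᵀb = (2.2857, 2.5400, 0.5978, 3.8691).
Back-substitute: x_4 = 3.8691/4.2801 = 0.9040.
x_3 = (0.5978 + 0.7963·0.9040)/5.9863 = 0.2201.
x_2 = (2.5400 − 0.8086·0.2201 + 4.4522·0.9040)/4.2905 = 1.4886.
x_1 = (2.2857 + 2.1429·1.4886 + 0.7143·0.2201 − 2.2857·0.9040)/7.0000 = 0.5095.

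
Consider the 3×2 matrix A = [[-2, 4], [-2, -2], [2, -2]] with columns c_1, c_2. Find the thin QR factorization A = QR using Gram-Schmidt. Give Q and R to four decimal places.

e_1 = c_1/‖c_1‖ = (-2, -2, 2)/3.4641 = (-0.5774, -0.5774, 0.5774).
r_{12} = e_1·c_2 = -2.3094.
u_2 = c_2 + 2.3094·e_1 = (2.6667, -3.3333, -0.6667).
‖u_2‖ = 4.3205, so e_2 = (0.6172, -0.7715, -0.1543).

Q = [[-0.5774, 0.6172], [-0.5774, -0.7715], [0.5774, -0.1543]], R = [[3.4641, -2.3094], [0.0000, 4.3205]]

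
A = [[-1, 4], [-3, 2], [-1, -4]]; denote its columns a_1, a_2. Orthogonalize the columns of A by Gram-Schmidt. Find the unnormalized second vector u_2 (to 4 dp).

u_2 = (3.4545, 0.3636, -4.5455)

a_1 = (-1, -3, -1); ‖a_1‖ = 3.3166, so q_1 = (-0.3015, -0.9045, -0.3015).
q_1·a_2 = (-0.3015)·4 + (-0.9045)·2 + (-0.3015)·(-4) = -1.8091.
u_2 = a_2 + 1.8091·q_1 = (3.4545, 0.3636, -4.5455).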